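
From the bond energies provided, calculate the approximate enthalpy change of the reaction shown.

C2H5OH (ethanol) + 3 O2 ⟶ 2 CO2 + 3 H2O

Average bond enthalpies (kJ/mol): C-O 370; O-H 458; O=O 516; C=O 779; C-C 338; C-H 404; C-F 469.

ΔH ≈ −1130 kJ

Bonds broken (reactants):
  C-C: 1 × 338 = 338
  C-H: 5 × 404 = 2020
  C-O: 1 × 370 = 370
  O-H: 1 × 458 = 458
  O=O: 3 × 516 = 1548
  Σ(broken) = 4734 kJ
Bonds formed (products):
  C=O: 4 × 779 = 3116
  O-H: 6 × 458 = 2748
  Σ(formed) = 5864 kJ
ΔH = Σ(broken) − Σ(formed) = 4734 − 5864 = −1130 kJ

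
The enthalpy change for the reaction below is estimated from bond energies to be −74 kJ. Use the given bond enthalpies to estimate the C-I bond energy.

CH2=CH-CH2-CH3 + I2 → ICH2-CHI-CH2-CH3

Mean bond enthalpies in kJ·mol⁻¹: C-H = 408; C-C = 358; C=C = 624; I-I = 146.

D(C-I) ≈ 243 kJ/mol

Let D be the C-I bond energy.
Σ(broken) = 2×358 + 8×408 + 1×624 + 1×146 = 4750
Σ(formed) = 3×358 + 8×408 + 2×D = 4338 + 2D
ΔH = Σ(broken) − Σ(formed) = (4750) − (4338 + 2D) = +412 − 2D
Setting this equal to −74 kJ gives 2D = 486, so D = 243 kJ/mol.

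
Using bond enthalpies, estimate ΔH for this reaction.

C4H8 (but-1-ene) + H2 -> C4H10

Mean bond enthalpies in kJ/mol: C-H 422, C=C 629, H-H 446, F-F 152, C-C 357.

Bonds broken (reactants):
  C-C: 2 × 357 = 714
  C-H: 8 × 422 = 3376
  C=C: 1 × 629 = 629
  H-H: 1 × 446 = 446
  Σ(broken) = 5165 kJ
Bonds formed (products):
  C-C: 3 × 357 = 1071
  C-H: 10 × 422 = 4220
  Σ(formed) = 5291 kJ
ΔH = Σ(broken) − Σ(formed) = 5165 − 5291 = −126 kJ

ΔH ≈ −126 kJ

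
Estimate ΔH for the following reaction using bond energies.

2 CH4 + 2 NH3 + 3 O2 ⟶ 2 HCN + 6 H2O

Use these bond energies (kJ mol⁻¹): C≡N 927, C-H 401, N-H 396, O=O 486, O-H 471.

ΔH ≈ −1266 kJ

Bonds broken (reactants):
  C-H: 8 × 401 = 3208
  N-H: 6 × 396 = 2376
  O=O: 3 × 486 = 1458
  Σ(broken) = 7042 kJ
Bonds formed (products):
  C≡N: 2 × 927 = 1854
  C-H: 2 × 401 = 802
  O-H: 12 × 471 = 5652
  Σ(formed) = 8308 kJ
ΔH = Σ(broken) − Σ(formed) = 7042 − 8308 = −1266 kJ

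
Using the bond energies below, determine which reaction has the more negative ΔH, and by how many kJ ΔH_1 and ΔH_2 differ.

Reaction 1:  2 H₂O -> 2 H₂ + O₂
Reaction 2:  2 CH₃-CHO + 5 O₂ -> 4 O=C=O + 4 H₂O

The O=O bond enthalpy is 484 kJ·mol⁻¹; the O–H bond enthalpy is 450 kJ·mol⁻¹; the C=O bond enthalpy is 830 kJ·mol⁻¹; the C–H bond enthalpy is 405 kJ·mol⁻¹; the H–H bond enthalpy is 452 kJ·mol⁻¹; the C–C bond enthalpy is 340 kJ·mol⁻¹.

Reaction 2, by 2652 kJ

Reaction 1:
  Bonds broken (reactants):
    O–H: 4 × 450 = 1800
    Σ(broken) = 1800 kJ
  Bonds formed (products):
    H–H: 2 × 452 = 904
    O=O: 1 × 484 = 484
    Σ(formed) = 1388 kJ
  ΔH_1 = 1800 − 1388 = +412 kJ
Reaction 2:
  Bonds broken (reactants):
    C–C: 2 × 340 = 680
    C–H: 8 × 405 = 3240
    C=O: 2 × 830 = 1660
    O=O: 5 × 484 = 2420
    Σ(broken) = 8000 kJ
  Bonds formed (products):
    C=O: 8 × 830 = 6640
    O–H: 8 × 450 = 3600
    Σ(formed) = 10240 kJ
  ΔH_2 = 8000 − 10240 = −2240 kJ
ΔH_1 − ΔH_2 = +2652 kJ, so reaction 2 has the more negative ΔH; |ΔH_1 − ΔH_2| = 2652 kJ.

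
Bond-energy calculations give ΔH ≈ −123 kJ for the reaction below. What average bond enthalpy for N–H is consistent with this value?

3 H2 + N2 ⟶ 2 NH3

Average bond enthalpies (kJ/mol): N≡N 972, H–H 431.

D(N–H) ≈ 398 kJ/mol

Let D be the N–H bond energy.
Σ(broken) = 3×431 + 1×972 = 2265
Σ(formed) = 6×D = 6D
ΔH = Σ(broken) − Σ(formed) = (2265) − (6D) = +2265 − 6D
Setting this equal to −123 kJ gives 6D = 2388, so D = 398 kJ/mol.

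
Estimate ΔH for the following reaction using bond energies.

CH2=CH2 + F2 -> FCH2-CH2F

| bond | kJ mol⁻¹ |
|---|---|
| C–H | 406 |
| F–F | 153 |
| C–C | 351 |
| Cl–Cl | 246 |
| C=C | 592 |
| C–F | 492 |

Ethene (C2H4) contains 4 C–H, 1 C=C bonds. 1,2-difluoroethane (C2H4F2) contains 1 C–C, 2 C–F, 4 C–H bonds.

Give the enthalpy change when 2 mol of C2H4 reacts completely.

Bonds broken (reactants):
  C–H: 4 × 406 = 1624
  C=C: 1 × 592 = 592
  F–F: 1 × 153 = 153
  Σ(broken) = 2369 kJ
Bonds formed (products):
  C–C: 1 × 351 = 351
  C–F: 2 × 492 = 984
  C–H: 4 × 406 = 1624
  Σ(formed) = 2959 kJ
ΔH = Σ(broken) − Σ(formed) = 2369 − 2959 = −590 kJ
For 2× the reaction as written: 2 × (−590) = −1180 kJ

ΔH = −1180 kJ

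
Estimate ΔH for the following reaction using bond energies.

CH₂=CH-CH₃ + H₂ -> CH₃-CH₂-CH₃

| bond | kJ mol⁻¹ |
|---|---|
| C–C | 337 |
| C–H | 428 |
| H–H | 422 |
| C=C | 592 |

ΔH ≈ −179 kJ

Bonds broken (reactants):
  C–C: 1 × 337 = 337
  C–H: 6 × 428 = 2568
  C=C: 1 × 592 = 592
  H–H: 1 × 422 = 422
  Σ(broken) = 3919 kJ
Bonds formed (products):
  C–C: 2 × 337 = 674
  C–H: 8 × 428 = 3424
  Σ(formed) = 4098 kJ
ΔH = Σ(broken) − Σ(formed) = 3919 − 4098 = −179 kJ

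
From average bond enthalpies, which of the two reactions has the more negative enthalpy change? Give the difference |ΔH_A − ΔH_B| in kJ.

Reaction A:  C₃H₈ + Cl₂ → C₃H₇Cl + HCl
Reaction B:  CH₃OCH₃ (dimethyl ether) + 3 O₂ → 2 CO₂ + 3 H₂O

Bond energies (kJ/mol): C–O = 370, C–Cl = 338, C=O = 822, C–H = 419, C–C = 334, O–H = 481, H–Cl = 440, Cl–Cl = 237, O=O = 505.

Reaction B, by 1283 kJ

Reaction A:
  Bonds broken (reactants):
    C–C: 2 × 334 = 668
    C–H: 8 × 419 = 3352
    Cl–Cl: 1 × 237 = 237
    Σ(broken) = 4257 kJ
  Bonds formed (products):
    C–C: 2 × 334 = 668
    C–Cl: 1 × 338 = 338
    C–H: 7 × 419 = 2933
    H–Cl: 1 × 440 = 440
    Σ(formed) = 4379 kJ
  ΔH_A = 4257 − 4379 = −122 kJ
Reaction B:
  Bonds broken (reactants):
    C–H: 6 × 419 = 2514
    C–O: 2 × 370 = 740
    O=O: 3 × 505 = 1515
    Σ(broken) = 4769 kJ
  Bonds formed (products):
    C=O: 4 × 822 = 3288
    O–H: 6 × 481 = 2886
    Σ(formed) = 6174 kJ
  ΔH_B = 4769 − 6174 = −1405 kJ
ΔH_A − ΔH_B = +1283 kJ, so reaction B has the more negative ΔH; |ΔH_A − ΔH_B| = 1283 kJ.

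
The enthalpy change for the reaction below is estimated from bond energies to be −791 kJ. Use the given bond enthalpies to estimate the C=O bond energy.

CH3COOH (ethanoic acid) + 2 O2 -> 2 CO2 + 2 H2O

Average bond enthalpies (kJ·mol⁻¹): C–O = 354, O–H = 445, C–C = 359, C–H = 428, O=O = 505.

Let D be the C=O bond energy.
Σ(broken) = 1×359 + 3×428 + 1×354 + 1×D + 1×445 + 2×505 = 3452 + D
Σ(formed) = 4×D + 4×445 = 1780 + 4D
ΔH = Σ(broken) − Σ(formed) = (3452 + D) − (1780 + 4D) = +1672 − 3D
Setting this equal to −791 kJ gives 3D = 2463, so D = 821 kJ/mol.

D(C=O) ≈ 821 kJ/mol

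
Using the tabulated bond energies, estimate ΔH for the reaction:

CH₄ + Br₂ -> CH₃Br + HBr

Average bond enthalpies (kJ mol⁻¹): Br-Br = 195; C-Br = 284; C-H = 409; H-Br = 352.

Bonds broken (reactants):
  Br-Br: 1 × 195 = 195
  C-H: 4 × 409 = 1636
  Σ(broken) = 1831 kJ
Bonds formed (products):
  C-Br: 1 × 284 = 284
  C-H: 3 × 409 = 1227
  H-Br: 1 × 352 = 352
  Σ(formed) = 1863 kJ
ΔH = Σ(broken) − Σ(formed) = 1831 − 1863 = −32 kJ

ΔH ≈ −32 kJ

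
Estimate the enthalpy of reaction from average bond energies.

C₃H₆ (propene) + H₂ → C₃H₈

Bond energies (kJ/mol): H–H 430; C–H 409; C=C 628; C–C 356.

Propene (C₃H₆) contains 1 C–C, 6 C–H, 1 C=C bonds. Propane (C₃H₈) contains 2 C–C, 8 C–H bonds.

ΔH ≈ −116 kJ

Bonds broken (reactants):
  C–C: 1 × 356 = 356
  C–H: 6 × 409 = 2454
  C=C: 1 × 628 = 628
  H–H: 1 × 430 = 430
  Σ(broken) = 3868 kJ
Bonds formed (products):
  C–C: 2 × 356 = 712
  C–H: 8 × 409 = 3272
  Σ(formed) = 3984 kJ
ΔH = Σ(broken) − Σ(formed) = 3868 − 3984 = −116 kJ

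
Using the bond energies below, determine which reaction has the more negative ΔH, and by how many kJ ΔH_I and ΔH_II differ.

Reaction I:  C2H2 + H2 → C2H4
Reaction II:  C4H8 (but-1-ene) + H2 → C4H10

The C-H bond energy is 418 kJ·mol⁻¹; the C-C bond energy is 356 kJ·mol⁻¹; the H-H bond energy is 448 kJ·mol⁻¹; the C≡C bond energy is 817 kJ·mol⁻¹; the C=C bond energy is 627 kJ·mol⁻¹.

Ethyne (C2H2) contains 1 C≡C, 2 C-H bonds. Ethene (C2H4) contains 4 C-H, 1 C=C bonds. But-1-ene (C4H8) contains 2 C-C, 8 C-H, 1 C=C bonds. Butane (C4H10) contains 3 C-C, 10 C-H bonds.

Reaction I, by 81 kJ

Reaction I:
  Bonds broken (reactants):
    C≡C: 1 × 817 = 817
    C-H: 2 × 418 = 836
    H-H: 1 × 448 = 448
    Σ(broken) = 2101 kJ
  Bonds formed (products):
    C-H: 4 × 418 = 1672
    C=C: 1 × 627 = 627
    Σ(formed) = 2299 kJ
  ΔH_I = 2101 − 2299 = −198 kJ
Reaction II:
  Bonds broken (reactants):
    C-C: 2 × 356 = 712
    C-H: 8 × 418 = 3344
    C=C: 1 × 627 = 627
    H-H: 1 × 448 = 448
    Σ(broken) = 5131 kJ
  Bonds formed (products):
    C-C: 3 × 356 = 1068
    C-H: 10 × 418 = 4180
    Σ(formed) = 5248 kJ
  ΔH_II = 5131 − 5248 = −117 kJ
ΔH_I − ΔH_II = −81 kJ, so reaction I has the more negative ΔH; |ΔH_I − ΔH_II| = 81 kJ.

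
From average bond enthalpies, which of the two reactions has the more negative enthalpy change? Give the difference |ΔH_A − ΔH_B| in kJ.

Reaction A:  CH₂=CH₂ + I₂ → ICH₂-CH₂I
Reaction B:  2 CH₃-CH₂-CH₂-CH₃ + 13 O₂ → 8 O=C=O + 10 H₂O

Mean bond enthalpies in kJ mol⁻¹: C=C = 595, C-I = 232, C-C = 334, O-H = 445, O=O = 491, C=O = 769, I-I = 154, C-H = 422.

Reaction B, by 4328 kJ

Reaction A:
  Bonds broken (reactants):
    C-H: 4 × 422 = 1688
    C=C: 1 × 595 = 595
    I-I: 1 × 154 = 154
    Σ(broken) = 2437 kJ
  Bonds formed (products):
    C-C: 1 × 334 = 334
    C-H: 4 × 422 = 1688
    C-I: 2 × 232 = 464
    Σ(formed) = 2486 kJ
  ΔH_A = 2437 − 2486 = −49 kJ
Reaction B:
  Bonds broken (reactants):
    C-C: 6 × 334 = 2004
    C-H: 20 × 422 = 8440
    O=O: 13 × 491 = 6383
    Σ(broken) = 16827 kJ
  Bonds formed (products):
    C=O: 16 × 769 = 12304
    O-H: 20 × 445 = 8900
    Σ(formed) = 21204 kJ
  ΔH_B = 16827 − 21204 = −4377 kJ
ΔH_A − ΔH_B = +4328 kJ, so reaction B has the more negative ΔH; |ΔH_A − ΔH_B| = 4328 kJ.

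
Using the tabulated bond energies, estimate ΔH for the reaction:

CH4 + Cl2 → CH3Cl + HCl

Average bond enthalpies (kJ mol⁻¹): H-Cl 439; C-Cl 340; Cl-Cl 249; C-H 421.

Bonds broken (reactants):
  C-H: 4 × 421 = 1684
  Cl-Cl: 1 × 249 = 249
  Σ(broken) = 1933 kJ
Bonds formed (products):
  C-Cl: 1 × 340 = 340
  C-H: 3 × 421 = 1263
  H-Cl: 1 × 439 = 439
  Σ(formed) = 2042 kJ
ΔH = Σ(broken) − Σ(formed) = 1933 − 2042 = −109 kJ

ΔH ≈ −109 kJ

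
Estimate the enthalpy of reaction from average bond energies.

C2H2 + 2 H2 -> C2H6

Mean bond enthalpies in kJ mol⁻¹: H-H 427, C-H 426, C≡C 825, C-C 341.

Bonds broken (reactants):
  C≡C: 1 × 825 = 825
  C-H: 2 × 426 = 852
  H-H: 2 × 427 = 854
  Σ(broken) = 2531 kJ
Bonds formed (products):
  C-C: 1 × 341 = 341
  C-H: 6 × 426 = 2556
  Σ(formed) = 2897 kJ
ΔH = Σ(broken) − Σ(formed) = 2531 − 2897 = −366 kJ

ΔH ≈ −366 kJ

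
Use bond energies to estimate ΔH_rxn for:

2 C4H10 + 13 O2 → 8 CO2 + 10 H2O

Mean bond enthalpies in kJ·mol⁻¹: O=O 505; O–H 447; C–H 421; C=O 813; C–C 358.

ΔH ≈ −4815 kJ

Bonds broken (reactants):
  C–C: 6 × 358 = 2148
  C–H: 20 × 421 = 8420
  O=O: 13 × 505 = 6565
  Σ(broken) = 17133 kJ
Bonds formed (products):
  C=O: 16 × 813 = 13008
  O–H: 20 × 447 = 8940
  Σ(formed) = 21948 kJ
ΔH = Σ(broken) − Σ(formed) = 17133 − 21948 = −4815 kJ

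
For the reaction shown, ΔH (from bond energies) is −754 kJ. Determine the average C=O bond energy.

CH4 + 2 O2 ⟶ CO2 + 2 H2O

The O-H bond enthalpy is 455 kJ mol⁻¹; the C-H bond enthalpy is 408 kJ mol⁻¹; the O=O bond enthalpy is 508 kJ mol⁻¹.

D(C=O) ≈ 791 kJ/mol

Let D be the C=O bond energy.
Σ(broken) = 4×408 + 2×508 = 2648
Σ(formed) = 2×D + 4×455 = 1820 + 2D
ΔH = Σ(broken) − Σ(formed) = (2648) − (1820 + 2D) = +828 − 2D
Setting this equal to −754 kJ gives 2D = 1582, so D = 791 kJ/mol.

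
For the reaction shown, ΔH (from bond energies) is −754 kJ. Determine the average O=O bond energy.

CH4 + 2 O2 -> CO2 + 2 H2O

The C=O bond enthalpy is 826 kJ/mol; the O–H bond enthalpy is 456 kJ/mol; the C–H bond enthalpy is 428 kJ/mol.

Let D be the O=O bond energy.
Σ(broken) = 4×428 + 2×D = 1712 + 2D
Σ(formed) = 2×826 + 4×456 = 3476
ΔH = Σ(broken) − Σ(formed) = (1712 + 2D) − (3476) = −1764 + 2D
Setting this equal to −754 kJ gives 2D = 1010, so D = 505 kJ/mol.

D(O=O) ≈ 505 kJ/mol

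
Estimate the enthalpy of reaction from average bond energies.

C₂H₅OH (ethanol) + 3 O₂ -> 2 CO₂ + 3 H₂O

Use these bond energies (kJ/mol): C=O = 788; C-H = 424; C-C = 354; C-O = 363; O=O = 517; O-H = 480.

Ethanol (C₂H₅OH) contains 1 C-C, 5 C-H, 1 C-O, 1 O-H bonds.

ΔH ≈ −1164 kJ

Bonds broken (reactants):
  C-C: 1 × 354 = 354
  C-H: 5 × 424 = 2120
  C-O: 1 × 363 = 363
  O-H: 1 × 480 = 480
  O=O: 3 × 517 = 1551
  Σ(broken) = 4868 kJ
Bonds formed (products):
  C=O: 4 × 788 = 3152
  O-H: 6 × 480 = 2880
  Σ(formed) = 6032 kJ
ΔH = Σ(broken) − Σ(formed) = 4868 − 6032 = −1164 kJ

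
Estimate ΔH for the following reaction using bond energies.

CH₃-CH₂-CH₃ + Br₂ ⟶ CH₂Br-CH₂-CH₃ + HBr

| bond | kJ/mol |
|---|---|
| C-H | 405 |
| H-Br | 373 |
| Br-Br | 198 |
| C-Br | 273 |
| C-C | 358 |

Bonds broken (reactants):
  Br-Br: 1 × 198 = 198
  C-C: 2 × 358 = 716
  C-H: 8 × 405 = 3240
  Σ(broken) = 4154 kJ
Bonds formed (products):
  C-Br: 1 × 273 = 273
  C-C: 2 × 358 = 716
  C-H: 7 × 405 = 2835
  H-Br: 1 × 373 = 373
  Σ(formed) = 4197 kJ
ΔH = Σ(broken) − Σ(formed) = 4154 − 4197 = −43 kJ

ΔH ≈ −43 kJ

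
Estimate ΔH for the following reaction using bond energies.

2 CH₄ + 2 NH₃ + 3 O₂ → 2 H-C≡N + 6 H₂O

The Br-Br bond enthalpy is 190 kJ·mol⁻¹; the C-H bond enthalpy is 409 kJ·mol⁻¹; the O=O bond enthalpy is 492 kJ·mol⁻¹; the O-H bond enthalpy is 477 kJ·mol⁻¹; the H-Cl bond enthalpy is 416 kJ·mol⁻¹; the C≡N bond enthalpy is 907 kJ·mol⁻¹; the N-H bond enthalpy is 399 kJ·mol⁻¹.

Bonds broken (reactants):
  C-H: 8 × 409 = 3272
  N-H: 6 × 399 = 2394
  O=O: 3 × 492 = 1476
  Σ(broken) = 7142 kJ
Bonds formed (products):
  C≡N: 2 × 907 = 1814
  C-H: 2 × 409 = 818
  O-H: 12 × 477 = 5724
  Σ(formed) = 8356 kJ
ΔH = Σ(broken) − Σ(formed) = 7142 − 8356 = −1214 kJ

ΔH ≈ −1214 kJ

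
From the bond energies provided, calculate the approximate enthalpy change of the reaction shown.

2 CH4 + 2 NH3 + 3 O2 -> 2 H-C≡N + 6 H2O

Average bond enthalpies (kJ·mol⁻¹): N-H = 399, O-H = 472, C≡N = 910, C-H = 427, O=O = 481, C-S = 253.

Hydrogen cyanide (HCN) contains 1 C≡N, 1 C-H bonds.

Bonds broken (reactants):
  C-H: 8 × 427 = 3416
  N-H: 6 × 399 = 2394
  O=O: 3 × 481 = 1443
  Σ(broken) = 7253 kJ
Bonds formed (products):
  C≡N: 2 × 910 = 1820
  C-H: 2 × 427 = 854
  O-H: 12 × 472 = 5664
  Σ(formed) = 8338 kJ
ΔH = Σ(broken) − Σ(formed) = 7253 − 8338 = −1085 kJ

ΔH ≈ −1085 kJ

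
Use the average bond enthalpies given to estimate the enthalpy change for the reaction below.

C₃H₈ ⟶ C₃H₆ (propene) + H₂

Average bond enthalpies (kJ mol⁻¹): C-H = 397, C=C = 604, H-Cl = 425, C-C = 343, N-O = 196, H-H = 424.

Bonds broken (reactants):
  C-C: 2 × 343 = 686
  C-H: 8 × 397 = 3176
  Σ(broken) = 3862 kJ
Bonds formed (products):
  C-C: 1 × 343 = 343
  C-H: 6 × 397 = 2382
  C=C: 1 × 604 = 604
  H-H: 1 × 424 = 424
  Σ(formed) = 3753 kJ
ΔH = Σ(broken) − Σ(formed) = 3862 − 3753 = +109 kJ

ΔH ≈ +109 kJ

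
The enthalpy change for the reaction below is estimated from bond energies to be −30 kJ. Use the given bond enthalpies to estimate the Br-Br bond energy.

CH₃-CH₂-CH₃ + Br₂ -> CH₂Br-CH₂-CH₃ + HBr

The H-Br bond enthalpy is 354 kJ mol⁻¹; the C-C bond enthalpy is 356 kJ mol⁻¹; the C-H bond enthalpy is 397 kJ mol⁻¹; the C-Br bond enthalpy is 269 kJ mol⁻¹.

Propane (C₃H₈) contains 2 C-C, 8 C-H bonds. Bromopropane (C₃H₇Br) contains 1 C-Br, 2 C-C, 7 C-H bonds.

D(Br-Br) ≈ 196 kJ/mol

Let D be the Br-Br bond energy.
Σ(broken) = 1×D + 2×356 + 8×397 = 3888 + D
Σ(formed) = 1×269 + 2×356 + 7×397 + 1×354 = 4114
ΔH = Σ(broken) − Σ(formed) = (3888 + D) − (4114) = −226 + D
Setting this equal to −30 kJ gives D = 196 kJ/mol.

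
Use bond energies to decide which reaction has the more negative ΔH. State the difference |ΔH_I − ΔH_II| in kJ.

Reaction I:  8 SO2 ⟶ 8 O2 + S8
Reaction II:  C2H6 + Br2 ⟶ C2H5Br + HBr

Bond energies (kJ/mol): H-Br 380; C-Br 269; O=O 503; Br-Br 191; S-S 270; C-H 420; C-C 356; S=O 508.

Reaction II, by 1982 kJ

Reaction I:
  Bonds broken (reactants):
    S=O: 16 × 508 = 8128
    Σ(broken) = 8128 kJ
  Bonds formed (products):
    O=O: 8 × 503 = 4024
    S-S: 8 × 270 = 2160
    Σ(formed) = 6184 kJ
  ΔH_I = 8128 − 6184 = +1944 kJ
Reaction II:
  Bonds broken (reactants):
    Br-Br: 1 × 191 = 191
    C-C: 1 × 356 = 356
    C-H: 6 × 420 = 2520
    Σ(broken) = 3067 kJ
  Bonds formed (products):
    C-Br: 1 × 269 = 269
    C-C: 1 × 356 = 356
    C-H: 5 × 420 = 2100
    H-Br: 1 × 380 = 380
    Σ(formed) = 3105 kJ
  ΔH_II = 3067 − 3105 = −38 kJ
ΔH_I − ΔH_II = +1982 kJ, so reaction II has the more negative ΔH; |ΔH_I − ΔH_II| = 1982 kJ.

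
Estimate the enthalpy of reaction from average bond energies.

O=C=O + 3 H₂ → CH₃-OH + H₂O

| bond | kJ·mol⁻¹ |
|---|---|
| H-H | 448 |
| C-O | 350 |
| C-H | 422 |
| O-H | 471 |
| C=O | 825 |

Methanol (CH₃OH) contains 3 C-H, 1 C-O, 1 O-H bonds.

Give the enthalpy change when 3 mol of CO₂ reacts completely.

Bonds broken (reactants):
  C=O: 2 × 825 = 1650
  H-H: 3 × 448 = 1344
  Σ(broken) = 2994 kJ
Bonds formed (products):
  C-H: 3 × 422 = 1266
  C-O: 1 × 350 = 350
  O-H: 3 × 471 = 1413
  Σ(formed) = 3029 kJ
ΔH = Σ(broken) − Σ(formed) = 2994 − 3029 = −35 kJ
For 3× the reaction as written: 3 × (−35) = −105 kJ

ΔH = −105 kJ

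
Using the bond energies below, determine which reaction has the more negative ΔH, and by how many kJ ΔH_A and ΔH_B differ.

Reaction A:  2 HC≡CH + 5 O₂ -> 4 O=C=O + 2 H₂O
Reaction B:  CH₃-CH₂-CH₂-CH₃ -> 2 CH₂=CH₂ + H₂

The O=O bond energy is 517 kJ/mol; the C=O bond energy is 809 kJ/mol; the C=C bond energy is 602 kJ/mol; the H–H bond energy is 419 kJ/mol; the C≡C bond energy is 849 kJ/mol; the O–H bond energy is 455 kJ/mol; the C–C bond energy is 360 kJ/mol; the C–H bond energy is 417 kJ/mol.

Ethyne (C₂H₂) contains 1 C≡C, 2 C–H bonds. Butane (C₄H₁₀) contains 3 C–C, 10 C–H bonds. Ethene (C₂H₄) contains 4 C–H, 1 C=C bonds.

Reaction A:
  Bonds broken (reactants):
    C≡C: 2 × 849 = 1698
    C–H: 4 × 417 = 1668
    O=O: 5 × 517 = 2585
    Σ(broken) = 5951 kJ
  Bonds formed (products):
    C=O: 8 × 809 = 6472
    O–H: 4 × 455 = 1820
    Σ(formed) = 8292 kJ
  ΔH_A = 5951 − 8292 = −2341 kJ
Reaction B:
  Bonds broken (reactants):
    C–C: 3 × 360 = 1080
    C–H: 10 × 417 = 4170
    Σ(broken) = 5250 kJ
  Bonds formed (products):
    C–H: 8 × 417 = 3336
    C=C: 2 × 602 = 1204
    H–H: 1 × 419 = 419
    Σ(formed) = 4959 kJ
  ΔH_B = 5250 − 4959 = +291 kJ
ΔH_A − ΔH_B = −2632 kJ, so reaction A has the more negative ΔH; |ΔH_A − ΔH_B| = 2632 kJ.

Reaction A, by 2632 kJ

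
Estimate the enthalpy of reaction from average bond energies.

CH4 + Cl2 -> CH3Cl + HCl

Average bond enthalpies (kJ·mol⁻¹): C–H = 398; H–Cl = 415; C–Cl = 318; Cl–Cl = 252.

Bonds broken (reactants):
  C–H: 4 × 398 = 1592
  Cl–Cl: 1 × 252 = 252
  Σ(broken) = 1844 kJ
Bonds formed (products):
  C–Cl: 1 × 318 = 318
  C–H: 3 × 398 = 1194
  H–Cl: 1 × 415 = 415
  Σ(formed) = 1927 kJ
ΔH = Σ(broken) − Σ(formed) = 1844 − 1927 = −83 kJ

ΔH ≈ −83 kJ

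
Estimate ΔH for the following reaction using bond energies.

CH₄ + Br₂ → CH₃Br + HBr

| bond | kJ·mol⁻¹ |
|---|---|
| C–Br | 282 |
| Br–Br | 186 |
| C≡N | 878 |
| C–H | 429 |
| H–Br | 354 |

Bonds broken (reactants):
  Br–Br: 1 × 186 = 186
  C–H: 4 × 429 = 1716
  Σ(broken) = 1902 kJ
Bonds formed (products):
  C–Br: 1 × 282 = 282
  C–H: 3 × 429 = 1287
  H–Br: 1 × 354 = 354
  Σ(formed) = 1923 kJ
ΔH = Σ(broken) − Σ(formed) = 1902 − 1923 = −21 kJ

ΔH ≈ −21 kJ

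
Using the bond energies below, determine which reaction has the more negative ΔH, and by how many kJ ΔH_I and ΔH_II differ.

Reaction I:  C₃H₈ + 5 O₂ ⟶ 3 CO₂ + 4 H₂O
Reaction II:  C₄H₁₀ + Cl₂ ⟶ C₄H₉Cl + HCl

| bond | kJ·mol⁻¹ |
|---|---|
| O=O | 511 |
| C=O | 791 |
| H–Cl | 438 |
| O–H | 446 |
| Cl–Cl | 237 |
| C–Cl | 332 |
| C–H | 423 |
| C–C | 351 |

Reaction I:
  Bonds broken (reactants):
    C–C: 2 × 351 = 702
    C–H: 8 × 423 = 3384
    O=O: 5 × 511 = 2555
    Σ(broken) = 6641 kJ
  Bonds formed (products):
    C=O: 6 × 791 = 4746
    O–H: 8 × 446 = 3568
    Σ(formed) = 8314 kJ
  ΔH_I = 6641 − 8314 = −1673 kJ
Reaction II:
  Bonds broken (reactants):
    C–C: 3 × 351 = 1053
    C–H: 10 × 423 = 4230
    Cl–Cl: 1 × 237 = 237
    Σ(broken) = 5520 kJ
  Bonds formed (products):
    C–C: 3 × 351 = 1053
    C–Cl: 1 × 332 = 332
    C–H: 9 × 423 = 3807
    H–Cl: 1 × 438 = 438
    Σ(formed) = 5630 kJ
  ΔH_II = 5520 − 5630 = −110 kJ
ΔH_I − ΔH_II = −1563 kJ, so reaction I has the more negative ΔH; |ΔH_I − ΔH_II| = 1563 kJ.

Reaction I, by 1563 kJ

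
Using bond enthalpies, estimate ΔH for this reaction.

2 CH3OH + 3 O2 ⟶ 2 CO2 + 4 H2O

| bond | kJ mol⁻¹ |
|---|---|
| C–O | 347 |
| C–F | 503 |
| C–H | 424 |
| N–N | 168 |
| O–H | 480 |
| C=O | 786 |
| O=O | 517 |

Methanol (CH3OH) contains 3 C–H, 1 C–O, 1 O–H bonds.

ΔH ≈ −1235 kJ

Bonds broken (reactants):
  C–H: 6 × 424 = 2544
  C–O: 2 × 347 = 694
  O–H: 2 × 480 = 960
  O=O: 3 × 517 = 1551
  Σ(broken) = 5749 kJ
Bonds formed (products):
  C=O: 4 × 786 = 3144
  O–H: 8 × 480 = 3840
  Σ(formed) = 6984 kJ
ΔH = Σ(broken) − Σ(formed) = 5749 − 6984 = −1235 kJ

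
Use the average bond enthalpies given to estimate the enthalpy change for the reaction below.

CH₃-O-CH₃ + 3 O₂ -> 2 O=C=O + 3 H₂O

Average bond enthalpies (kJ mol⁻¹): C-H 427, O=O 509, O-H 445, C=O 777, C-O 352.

Bonds broken (reactants):
  C-H: 6 × 427 = 2562
  C-O: 2 × 352 = 704
  O=O: 3 × 509 = 1527
  Σ(broken) = 4793 kJ
Bonds formed (products):
  C=O: 4 × 777 = 3108
  O-H: 6 × 445 = 2670
  Σ(formed) = 5778 kJ
ΔH = Σ(broken) − Σ(formed) = 4793 − 5778 = −985 kJ

ΔH ≈ −985 kJ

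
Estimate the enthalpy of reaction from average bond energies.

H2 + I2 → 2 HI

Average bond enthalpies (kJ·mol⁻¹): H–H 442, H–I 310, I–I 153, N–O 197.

ΔH ≈ −25 kJ

Bonds broken (reactants):
  H–H: 1 × 442 = 442
  I–I: 1 × 153 = 153
  Σ(broken) = 595 kJ
Bonds formed (products):
  H–I: 2 × 310 = 620
  Σ(formed) = 620 kJ
ΔH = Σ(broken) − Σ(formed) = 595 − 620 = −25 kJ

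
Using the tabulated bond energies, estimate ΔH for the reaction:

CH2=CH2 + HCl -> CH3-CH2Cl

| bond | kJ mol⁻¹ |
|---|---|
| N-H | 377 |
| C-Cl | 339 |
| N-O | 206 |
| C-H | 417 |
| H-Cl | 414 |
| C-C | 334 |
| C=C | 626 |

Bonds broken (reactants):
  C-H: 4 × 417 = 1668
  C=C: 1 × 626 = 626
  H-Cl: 1 × 414 = 414
  Σ(broken) = 2708 kJ
Bonds formed (products):
  C-C: 1 × 334 = 334
  C-Cl: 1 × 339 = 339
  C-H: 5 × 417 = 2085
  Σ(formed) = 2758 kJ
ΔH = Σ(broken) − Σ(formed) = 2708 − 2758 = −50 kJ

ΔH ≈ −50 kJ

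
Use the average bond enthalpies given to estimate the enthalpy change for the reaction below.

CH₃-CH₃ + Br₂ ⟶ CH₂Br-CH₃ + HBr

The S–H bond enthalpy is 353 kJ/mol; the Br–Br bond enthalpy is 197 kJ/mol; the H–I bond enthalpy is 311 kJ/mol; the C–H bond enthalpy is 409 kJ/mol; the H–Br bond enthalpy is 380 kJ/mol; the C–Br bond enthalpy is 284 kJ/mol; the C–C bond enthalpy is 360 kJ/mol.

Bonds broken (reactants):
  Br–Br: 1 × 197 = 197
  C–C: 1 × 360 = 360
  C–H: 6 × 409 = 2454
  Σ(broken) = 3011 kJ
Bonds formed (products):
  C–Br: 1 × 284 = 284
  C–C: 1 × 360 = 360
  C–H: 5 × 409 = 2045
  H–Br: 1 × 380 = 380
  Σ(formed) = 3069 kJ
ΔH = Σ(broken) − Σ(formed) = 3011 − 3069 = −58 kJ

ΔH ≈ −58 kJ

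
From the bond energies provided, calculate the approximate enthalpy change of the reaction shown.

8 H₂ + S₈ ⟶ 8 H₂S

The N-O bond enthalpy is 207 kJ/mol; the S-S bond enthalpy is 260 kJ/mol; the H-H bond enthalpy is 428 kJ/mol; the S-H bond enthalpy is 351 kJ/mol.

ΔH ≈ −112 kJ

Bonds broken (reactants):
  H-H: 8 × 428 = 3424
  S-S: 8 × 260 = 2080
  Σ(broken) = 5504 kJ
Bonds formed (products):
  S-H: 16 × 351 = 5616
  Σ(formed) = 5616 kJ
ΔH = Σ(broken) − Σ(formed) = 5504 − 5616 = −112 kJ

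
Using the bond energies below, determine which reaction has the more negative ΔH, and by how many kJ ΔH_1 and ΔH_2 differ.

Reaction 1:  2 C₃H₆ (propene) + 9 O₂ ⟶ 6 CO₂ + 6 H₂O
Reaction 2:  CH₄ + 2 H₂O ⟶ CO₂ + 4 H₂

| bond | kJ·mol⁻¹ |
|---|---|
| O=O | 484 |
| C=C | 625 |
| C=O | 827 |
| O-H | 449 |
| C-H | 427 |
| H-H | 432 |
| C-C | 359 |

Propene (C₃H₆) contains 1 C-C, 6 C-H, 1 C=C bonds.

Reaction 1, by 3986 kJ

Reaction 1:
  Bonds broken (reactants):
    C-C: 2 × 359 = 718
    C-H: 12 × 427 = 5124
    C=C: 2 × 625 = 1250
    O=O: 9 × 484 = 4356
    Σ(broken) = 11448 kJ
  Bonds formed (products):
    C=O: 12 × 827 = 9924
    O-H: 12 × 449 = 5388
    Σ(formed) = 15312 kJ
  ΔH_1 = 11448 − 15312 = −3864 kJ
Reaction 2:
  Bonds broken (reactants):
    C-H: 4 × 427 = 1708
    O-H: 4 × 449 = 1796
    Σ(broken) = 3504 kJ
  Bonds formed (products):
    C=O: 2 × 827 = 1654
    H-H: 4 × 432 = 1728
    Σ(formed) = 3382 kJ
  ΔH_2 = 3504 − 3382 = +122 kJ
ΔH_1 − ΔH_2 = −3986 kJ, so reaction 1 has the more negative ΔH; |ΔH_1 − ΔH_2| = 3986 kJ.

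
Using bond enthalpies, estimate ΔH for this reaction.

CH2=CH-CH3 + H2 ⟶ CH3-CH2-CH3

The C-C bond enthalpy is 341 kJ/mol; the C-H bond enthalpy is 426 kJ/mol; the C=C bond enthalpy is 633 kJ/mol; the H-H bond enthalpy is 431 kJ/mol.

ΔH ≈ −129 kJ

Bonds broken (reactants):
  C-C: 1 × 341 = 341
  C-H: 6 × 426 = 2556
  C=C: 1 × 633 = 633
  H-H: 1 × 431 = 431
  Σ(broken) = 3961 kJ
Bonds formed (products):
  C-C: 2 × 341 = 682
  C-H: 8 × 426 = 3408
  Σ(formed) = 4090 kJ
ΔH = Σ(broken) − Σ(formed) = 3961 − 4090 = −129 kJ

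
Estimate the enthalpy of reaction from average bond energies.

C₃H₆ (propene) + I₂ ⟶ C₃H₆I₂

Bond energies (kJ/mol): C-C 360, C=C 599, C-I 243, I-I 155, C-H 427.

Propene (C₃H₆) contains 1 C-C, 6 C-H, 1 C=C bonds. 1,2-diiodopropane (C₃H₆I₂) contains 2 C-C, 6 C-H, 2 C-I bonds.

Bonds broken (reactants):
  C-C: 1 × 360 = 360
  C-H: 6 × 427 = 2562
  C=C: 1 × 599 = 599
  I-I: 1 × 155 = 155
  Σ(broken) = 3676 kJ
Bonds formed (products):
  C-C: 2 × 360 = 720
  C-H: 6 × 427 = 2562
  C-I: 2 × 243 = 486
  Σ(formed) = 3768 kJ
ΔH = Σ(broken) − Σ(formed) = 3676 − 3768 = −92 kJ

ΔH ≈ −92 kJ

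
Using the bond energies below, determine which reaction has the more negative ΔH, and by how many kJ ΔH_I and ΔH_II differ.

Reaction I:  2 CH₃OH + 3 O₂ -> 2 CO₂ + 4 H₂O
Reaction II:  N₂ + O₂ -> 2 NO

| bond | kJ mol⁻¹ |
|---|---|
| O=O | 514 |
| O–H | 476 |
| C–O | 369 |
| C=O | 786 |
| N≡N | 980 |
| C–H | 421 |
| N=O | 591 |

Reaction I:
  Bonds broken (reactants):
    C–H: 6 × 421 = 2526
    C–O: 2 × 369 = 738
    O–H: 2 × 476 = 952
    O=O: 3 × 514 = 1542
    Σ(broken) = 5758 kJ
  Bonds formed (products):
    C=O: 4 × 786 = 3144
    O–H: 8 × 476 = 3808
    Σ(formed) = 6952 kJ
  ΔH_I = 5758 − 6952 = −1194 kJ
Reaction II:
  Bonds broken (reactants):
    N≡N: 1 × 980 = 980
    O=O: 1 × 514 = 514
    Σ(broken) = 1494 kJ
  Bonds formed (products):
    N=O: 2 × 591 = 1182
    Σ(formed) = 1182 kJ
  ΔH_II = 1494 − 1182 = +312 kJ
ΔH_I − ΔH_II = −1506 kJ, so reaction I has the more negative ΔH; |ΔH_I − ΔH_II| = 1506 kJ.

Reaction I, by 1506 kJ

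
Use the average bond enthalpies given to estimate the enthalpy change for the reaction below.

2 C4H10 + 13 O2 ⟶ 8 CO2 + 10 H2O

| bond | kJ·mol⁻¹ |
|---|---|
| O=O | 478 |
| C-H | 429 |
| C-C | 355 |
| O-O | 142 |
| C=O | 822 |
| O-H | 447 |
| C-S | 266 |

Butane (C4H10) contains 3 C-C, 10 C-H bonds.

Bonds broken (reactants):
  C-C: 6 × 355 = 2130
  C-H: 20 × 429 = 8580
  O=O: 13 × 478 = 6214
  Σ(broken) = 16924 kJ
Bonds formed (products):
  C=O: 16 × 822 = 13152
  O-H: 20 × 447 = 8940
  Σ(formed) = 22092 kJ
ΔH = Σ(broken) − Σ(formed) = 16924 − 22092 = −5168 kJ

ΔH ≈ −5168 kJ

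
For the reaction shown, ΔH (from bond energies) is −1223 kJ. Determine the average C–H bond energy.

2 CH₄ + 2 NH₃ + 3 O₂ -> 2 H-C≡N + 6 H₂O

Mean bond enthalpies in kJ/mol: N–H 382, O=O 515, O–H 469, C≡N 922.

D(C–H) ≈ 402 kJ/mol

Let D be the C–H bond energy.
Σ(broken) = 8×D + 6×382 + 3×515 = 3837 + 8D
Σ(formed) = 2×922 + 2×D + 12×469 = 7472 + 2D
ΔH = Σ(broken) − Σ(formed) = (3837 + 8D) − (7472 + 2D) = −3635 + 6D
Setting this equal to −1223 kJ gives 6D = 2412, so D = 402 kJ/mol.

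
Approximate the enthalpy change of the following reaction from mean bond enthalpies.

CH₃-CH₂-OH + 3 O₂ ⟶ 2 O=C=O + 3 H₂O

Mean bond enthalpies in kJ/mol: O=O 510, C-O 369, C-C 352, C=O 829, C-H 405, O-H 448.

Bonds broken (reactants):
  C-C: 1 × 352 = 352
  C-H: 5 × 405 = 2025
  C-O: 1 × 369 = 369
  O-H: 1 × 448 = 448
  O=O: 3 × 510 = 1530
  Σ(broken) = 4724 kJ
Bonds formed (products):
  C=O: 4 × 829 = 3316
  O-H: 6 × 448 = 2688
  Σ(formed) = 6004 kJ
ΔH = Σ(broken) − Σ(formed) = 4724 − 6004 = −1280 kJ

ΔH ≈ −1280 kJ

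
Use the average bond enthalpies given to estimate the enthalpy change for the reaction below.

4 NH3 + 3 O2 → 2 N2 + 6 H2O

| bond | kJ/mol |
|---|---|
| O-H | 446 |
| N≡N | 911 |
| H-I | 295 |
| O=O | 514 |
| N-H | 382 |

ΔH ≈ −1048 kJ

Bonds broken (reactants):
  N-H: 12 × 382 = 4584
  O=O: 3 × 514 = 1542
  Σ(broken) = 6126 kJ
Bonds formed (products):
  N≡N: 2 × 911 = 1822
  O-H: 12 × 446 = 5352
  Σ(formed) = 7174 kJ
ΔH = Σ(broken) − Σ(formed) = 6126 − 7174 = −1048 kJ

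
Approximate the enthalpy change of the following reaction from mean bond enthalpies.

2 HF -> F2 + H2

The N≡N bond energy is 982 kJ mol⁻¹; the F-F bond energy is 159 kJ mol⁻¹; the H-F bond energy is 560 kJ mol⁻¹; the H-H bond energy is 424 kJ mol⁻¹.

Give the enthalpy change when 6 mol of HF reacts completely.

Bonds broken (reactants):
  H-F: 2 × 560 = 1120
  Σ(broken) = 1120 kJ
Bonds formed (products):
  F-F: 1 × 159 = 159
  H-H: 1 × 424 = 424
  Σ(formed) = 583 kJ
ΔH = Σ(broken) − Σ(formed) = 1120 − 583 = +537 kJ
For 3× the reaction as written: 3 × (+537) = +1611 kJ

ΔH = +1611 kJ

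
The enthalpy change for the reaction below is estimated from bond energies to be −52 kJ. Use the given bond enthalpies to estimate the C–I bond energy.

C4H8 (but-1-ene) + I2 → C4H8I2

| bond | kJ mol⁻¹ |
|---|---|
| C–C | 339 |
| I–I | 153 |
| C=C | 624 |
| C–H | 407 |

Let D be the C–I bond energy.
Σ(broken) = 2×339 + 8×407 + 1×624 + 1×153 = 4711
Σ(formed) = 3×339 + 8×407 + 2×D = 4273 + 2D
ΔH = Σ(broken) − Σ(formed) = (4711) − (4273 + 2D) = +438 − 2D
Setting this equal to −52 kJ gives 2D = 490, so D = 245 kJ/mol.

D(C–I) ≈ 245 kJ/mol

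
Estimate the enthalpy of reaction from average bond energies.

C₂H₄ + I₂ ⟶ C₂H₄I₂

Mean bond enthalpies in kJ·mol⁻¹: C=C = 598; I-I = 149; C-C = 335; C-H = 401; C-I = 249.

Bonds broken (reactants):
  C-H: 4 × 401 = 1604
  C=C: 1 × 598 = 598
  I-I: 1 × 149 = 149
  Σ(broken) = 2351 kJ
Bonds formed (products):
  C-C: 1 × 335 = 335
  C-H: 4 × 401 = 1604
  C-I: 2 × 249 = 498
  Σ(formed) = 2437 kJ
ΔH = Σ(broken) − Σ(formed) = 2351 − 2437 = −86 kJ

ΔH ≈ −86 kJ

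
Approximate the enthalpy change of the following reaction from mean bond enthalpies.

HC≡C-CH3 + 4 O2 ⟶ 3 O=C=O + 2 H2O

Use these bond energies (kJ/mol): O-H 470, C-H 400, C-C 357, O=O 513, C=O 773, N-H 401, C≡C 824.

ΔH ≈ −1685 kJ

Bonds broken (reactants):
  C≡C: 1 × 824 = 824
  C-C: 1 × 357 = 357
  C-H: 4 × 400 = 1600
  O=O: 4 × 513 = 2052
  Σ(broken) = 4833 kJ
Bonds formed (products):
  C=O: 6 × 773 = 4638
  O-H: 4 × 470 = 1880
  Σ(formed) = 6518 kJ
ΔH = Σ(broken) − Σ(formed) = 4833 − 6518 = −1685 kJ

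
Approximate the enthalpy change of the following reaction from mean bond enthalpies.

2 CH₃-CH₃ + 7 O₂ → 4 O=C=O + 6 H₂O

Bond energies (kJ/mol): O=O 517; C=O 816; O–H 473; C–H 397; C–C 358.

Bonds broken (reactants):
  C–C: 2 × 358 = 716
  C–H: 12 × 397 = 4764
  O=O: 7 × 517 = 3619
  Σ(broken) = 9099 kJ
Bonds formed (products):
  C=O: 8 × 816 = 6528
  O–H: 12 × 473 = 5676
  Σ(formed) = 12204 kJ
ΔH = Σ(broken) − Σ(formed) = 9099 − 12204 = −3105 kJ

ΔH ≈ −3105 kJ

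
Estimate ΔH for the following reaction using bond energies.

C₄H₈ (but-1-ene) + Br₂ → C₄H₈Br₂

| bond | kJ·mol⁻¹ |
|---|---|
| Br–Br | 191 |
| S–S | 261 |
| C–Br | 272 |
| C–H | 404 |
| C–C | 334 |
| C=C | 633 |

Bonds broken (reactants):
  Br–Br: 1 × 191 = 191
  C–C: 2 × 334 = 668
  C–H: 8 × 404 = 3232
  C=C: 1 × 633 = 633
  Σ(broken) = 4724 kJ
Bonds formed (products):
  C–Br: 2 × 272 = 544
  C–C: 3 × 334 = 1002
  C–H: 8 × 404 = 3232
  Σ(formed) = 4778 kJ
ΔH = Σ(broken) − Σ(formed) = 4724 − 4778 = −54 kJ

ΔH ≈ −54 kJ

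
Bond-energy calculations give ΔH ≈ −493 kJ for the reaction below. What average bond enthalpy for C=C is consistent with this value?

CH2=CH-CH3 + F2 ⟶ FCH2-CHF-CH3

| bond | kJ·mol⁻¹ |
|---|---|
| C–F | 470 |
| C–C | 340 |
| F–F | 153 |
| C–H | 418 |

D(C=C) ≈ 634 kJ/mol

Let D be the C=C bond energy.
Σ(broken) = 1×340 + 6×418 + 1×D + 1×153 = 3001 + D
Σ(formed) = 2×340 + 2×470 + 6×418 = 4128
ΔH = Σ(broken) − Σ(formed) = (3001 + D) − (4128) = −1127 + D
Setting this equal to −493 kJ gives D = 634 kJ/mol.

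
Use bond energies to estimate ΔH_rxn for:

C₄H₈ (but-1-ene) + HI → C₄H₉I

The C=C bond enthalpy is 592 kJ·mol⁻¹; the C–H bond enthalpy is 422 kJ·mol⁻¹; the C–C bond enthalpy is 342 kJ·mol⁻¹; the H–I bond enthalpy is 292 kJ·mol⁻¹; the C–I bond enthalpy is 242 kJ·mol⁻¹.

Bonds broken (reactants):
  C–C: 2 × 342 = 684
  C–H: 8 × 422 = 3376
  C=C: 1 × 592 = 592
  H–I: 1 × 292 = 292
  Σ(broken) = 4944 kJ
Bonds formed (products):
  C–C: 3 × 342 = 1026
  C–H: 9 × 422 = 3798
  C–I: 1 × 242 = 242
  Σ(formed) = 5066 kJ
ΔH = Σ(broken) − Σ(formed) = 4944 − 5066 = −122 kJ

ΔH ≈ −122 kJ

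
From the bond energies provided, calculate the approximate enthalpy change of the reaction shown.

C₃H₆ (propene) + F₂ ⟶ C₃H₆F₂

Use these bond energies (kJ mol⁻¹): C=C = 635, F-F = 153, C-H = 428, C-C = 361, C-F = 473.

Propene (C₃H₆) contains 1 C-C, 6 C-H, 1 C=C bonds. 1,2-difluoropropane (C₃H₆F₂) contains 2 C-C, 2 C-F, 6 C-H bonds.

ΔH ≈ −519 kJ

Bonds broken (reactants):
  C-C: 1 × 361 = 361
  C-H: 6 × 428 = 2568
  C=C: 1 × 635 = 635
  F-F: 1 × 153 = 153
  Σ(broken) = 3717 kJ
Bonds formed (products):
  C-C: 2 × 361 = 722
  C-F: 2 × 473 = 946
  C-H: 6 × 428 = 2568
  Σ(formed) = 4236 kJ
ΔH = Σ(broken) − Σ(formed) = 3717 − 4236 = −519 kJ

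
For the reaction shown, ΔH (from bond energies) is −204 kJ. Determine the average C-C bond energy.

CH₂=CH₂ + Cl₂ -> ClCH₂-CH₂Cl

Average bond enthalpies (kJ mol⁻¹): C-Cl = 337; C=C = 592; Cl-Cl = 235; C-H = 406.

Let D be the C-C bond energy.
Σ(broken) = 4×406 + 1×592 + 1×235 = 2451
Σ(formed) = 1×D + 2×337 + 4×406 = 2298 + D
ΔH = Σ(broken) − Σ(formed) = (2451) − (2298 + D) = +153 − D
Setting this equal to −204 kJ gives D = 357 kJ/mol.

D(C-C) ≈ 357 kJ/mol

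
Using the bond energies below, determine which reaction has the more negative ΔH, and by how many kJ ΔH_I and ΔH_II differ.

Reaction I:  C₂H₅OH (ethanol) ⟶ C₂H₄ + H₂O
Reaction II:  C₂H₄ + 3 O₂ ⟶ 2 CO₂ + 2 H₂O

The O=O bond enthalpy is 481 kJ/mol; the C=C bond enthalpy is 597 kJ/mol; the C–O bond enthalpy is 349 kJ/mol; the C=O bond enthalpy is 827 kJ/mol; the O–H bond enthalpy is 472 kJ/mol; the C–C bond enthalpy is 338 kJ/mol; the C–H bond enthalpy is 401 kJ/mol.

Reaction I:
  Bonds broken (reactants):
    C–C: 1 × 338 = 338
    C–H: 5 × 401 = 2005
    C–O: 1 × 349 = 349
    O–H: 1 × 472 = 472
    Σ(broken) = 3164 kJ
  Bonds formed (products):
    C–H: 4 × 401 = 1604
    C=C: 1 × 597 = 597
    O–H: 2 × 472 = 944
    Σ(formed) = 3145 kJ
  ΔH_I = 3164 − 3145 = +19 kJ
Reaction II:
  Bonds broken (reactants):
    C–H: 4 × 401 = 1604
    C=C: 1 × 597 = 597
    O=O: 3 × 481 = 1443
    Σ(broken) = 3644 kJ
  Bonds formed (products):
    C=O: 4 × 827 = 3308
    O–H: 4 × 472 = 1888
    Σ(formed) = 5196 kJ
  ΔH_II = 3644 − 5196 = −1552 kJ
ΔH_I − ΔH_II = +1571 kJ, so reaction II has the more negative ΔH; |ΔH_I − ΔH_II| = 1571 kJ.

Reaction II, by 1571 kJ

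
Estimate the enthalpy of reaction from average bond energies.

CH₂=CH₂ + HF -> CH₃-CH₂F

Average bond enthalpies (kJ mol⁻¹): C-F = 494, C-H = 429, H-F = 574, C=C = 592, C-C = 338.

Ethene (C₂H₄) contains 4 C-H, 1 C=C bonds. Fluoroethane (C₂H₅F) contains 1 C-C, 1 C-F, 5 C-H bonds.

ΔH ≈ −95 kJ

Bonds broken (reactants):
  C-H: 4 × 429 = 1716
  C=C: 1 × 592 = 592
  H-F: 1 × 574 = 574
  Σ(broken) = 2882 kJ
Bonds formed (products):
  C-C: 1 × 338 = 338
  C-F: 1 × 494 = 494
  C-H: 5 × 429 = 2145
  Σ(formed) = 2977 kJ
ΔH = Σ(broken) − Σ(formed) = 2882 − 2977 = −95 kJ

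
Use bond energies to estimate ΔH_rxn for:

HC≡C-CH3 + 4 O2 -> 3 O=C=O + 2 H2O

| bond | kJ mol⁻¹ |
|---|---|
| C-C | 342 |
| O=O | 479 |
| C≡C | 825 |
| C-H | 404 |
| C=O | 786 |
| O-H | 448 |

ΔH ≈ −1809 kJ

Bonds broken (reactants):
  C≡C: 1 × 825 = 825
  C-C: 1 × 342 = 342
  C-H: 4 × 404 = 1616
  O=O: 4 × 479 = 1916
  Σ(broken) = 4699 kJ
Bonds formed (products):
  C=O: 6 × 786 = 4716
  O-H: 4 × 448 = 1792
  Σ(formed) = 6508 kJ
ΔH = Σ(broken) − Σ(formed) = 4699 − 6508 = −1809 kJ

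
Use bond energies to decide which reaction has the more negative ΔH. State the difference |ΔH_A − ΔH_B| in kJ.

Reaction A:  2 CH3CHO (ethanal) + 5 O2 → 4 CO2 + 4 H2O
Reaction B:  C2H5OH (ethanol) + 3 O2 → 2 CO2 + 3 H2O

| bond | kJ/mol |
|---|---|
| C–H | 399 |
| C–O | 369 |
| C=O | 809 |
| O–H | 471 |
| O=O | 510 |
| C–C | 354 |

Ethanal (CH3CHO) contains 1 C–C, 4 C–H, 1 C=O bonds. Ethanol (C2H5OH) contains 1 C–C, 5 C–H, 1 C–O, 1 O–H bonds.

Reaction A:
  Bonds broken (reactants):
    C–C: 2 × 354 = 708
    C–H: 8 × 399 = 3192
    C=O: 2 × 809 = 1618
    O=O: 5 × 510 = 2550
    Σ(broken) = 8068 kJ
  Bonds formed (products):
    C=O: 8 × 809 = 6472
    O–H: 8 × 471 = 3768
    Σ(formed) = 10240 kJ
  ΔH_A = 8068 − 10240 = −2172 kJ
Reaction B:
  Bonds broken (reactants):
    C–C: 1 × 354 = 354
    C–H: 5 × 399 = 1995
    C–O: 1 × 369 = 369
    O–H: 1 × 471 = 471
    O=O: 3 × 510 = 1530
    Σ(broken) = 4719 kJ
  Bonds formed (products):
    C=O: 4 × 809 = 3236
    O–H: 6 × 471 = 2826
    Σ(formed) = 6062 kJ
  ΔH_B = 4719 − 6062 = −1343 kJ
ΔH_A − ΔH_B = −829 kJ, so reaction A has the more negative ΔH; |ΔH_A − ΔH_B| = 829 kJ.

Reaction A, by 829 kJ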